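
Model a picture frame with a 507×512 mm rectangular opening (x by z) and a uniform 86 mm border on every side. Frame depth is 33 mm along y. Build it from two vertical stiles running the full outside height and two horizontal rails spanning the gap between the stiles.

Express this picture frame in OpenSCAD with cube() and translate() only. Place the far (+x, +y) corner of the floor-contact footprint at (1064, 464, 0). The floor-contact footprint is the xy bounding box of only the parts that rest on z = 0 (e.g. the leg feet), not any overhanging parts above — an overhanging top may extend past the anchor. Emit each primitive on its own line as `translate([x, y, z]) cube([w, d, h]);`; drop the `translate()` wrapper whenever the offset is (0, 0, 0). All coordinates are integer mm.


translate([385, 431, 0]) cube([86, 33, 684]);
translate([978, 431, 0]) cube([86, 33, 684]);
translate([471, 431, 0]) cube([507, 33, 86]);
translate([471, 431, 598]) cube([507, 33, 86]);


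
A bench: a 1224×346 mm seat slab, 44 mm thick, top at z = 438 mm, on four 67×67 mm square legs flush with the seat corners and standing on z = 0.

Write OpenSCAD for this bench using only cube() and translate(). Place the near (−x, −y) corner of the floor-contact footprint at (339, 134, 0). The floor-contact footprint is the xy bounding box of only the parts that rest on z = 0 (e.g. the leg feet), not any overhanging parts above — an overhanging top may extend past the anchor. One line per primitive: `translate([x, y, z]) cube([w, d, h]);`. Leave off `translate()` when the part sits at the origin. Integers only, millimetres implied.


translate([339, 134, 394]) cube([1224, 346, 44]);
translate([339, 134, 0]) cube([67, 67, 394]);
translate([339, 413, 0]) cube([67, 67, 394]);
translate([1496, 134, 0]) cube([67, 67, 394]);
translate([1496, 413, 0]) cube([67, 67, 394]);


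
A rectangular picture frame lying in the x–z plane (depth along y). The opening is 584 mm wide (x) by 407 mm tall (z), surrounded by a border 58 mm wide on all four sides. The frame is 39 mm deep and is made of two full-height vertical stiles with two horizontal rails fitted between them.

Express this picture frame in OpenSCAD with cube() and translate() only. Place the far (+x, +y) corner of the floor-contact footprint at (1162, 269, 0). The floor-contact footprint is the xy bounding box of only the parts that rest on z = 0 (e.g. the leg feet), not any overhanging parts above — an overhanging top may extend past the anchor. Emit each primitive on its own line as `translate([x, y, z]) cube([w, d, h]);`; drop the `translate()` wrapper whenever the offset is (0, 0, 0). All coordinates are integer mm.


translate([462, 230, 0]) cube([58, 39, 523]);
translate([1104, 230, 0]) cube([58, 39, 523]);
translate([520, 230, 0]) cube([584, 39, 58]);
translate([520, 230, 465]) cube([584, 39, 58]);


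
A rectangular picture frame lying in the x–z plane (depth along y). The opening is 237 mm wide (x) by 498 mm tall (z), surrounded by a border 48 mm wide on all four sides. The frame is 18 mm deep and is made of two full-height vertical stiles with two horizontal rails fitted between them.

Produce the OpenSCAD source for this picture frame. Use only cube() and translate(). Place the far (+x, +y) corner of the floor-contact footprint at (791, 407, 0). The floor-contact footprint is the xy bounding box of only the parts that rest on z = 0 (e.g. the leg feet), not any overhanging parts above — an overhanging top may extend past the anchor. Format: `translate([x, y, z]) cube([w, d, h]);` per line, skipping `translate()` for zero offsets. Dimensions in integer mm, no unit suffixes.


translate([458, 389, 0]) cube([48, 18, 594]);
translate([743, 389, 0]) cube([48, 18, 594]);
translate([506, 389, 0]) cube([237, 18, 48]);
translate([506, 389, 546]) cube([237, 18, 48]);


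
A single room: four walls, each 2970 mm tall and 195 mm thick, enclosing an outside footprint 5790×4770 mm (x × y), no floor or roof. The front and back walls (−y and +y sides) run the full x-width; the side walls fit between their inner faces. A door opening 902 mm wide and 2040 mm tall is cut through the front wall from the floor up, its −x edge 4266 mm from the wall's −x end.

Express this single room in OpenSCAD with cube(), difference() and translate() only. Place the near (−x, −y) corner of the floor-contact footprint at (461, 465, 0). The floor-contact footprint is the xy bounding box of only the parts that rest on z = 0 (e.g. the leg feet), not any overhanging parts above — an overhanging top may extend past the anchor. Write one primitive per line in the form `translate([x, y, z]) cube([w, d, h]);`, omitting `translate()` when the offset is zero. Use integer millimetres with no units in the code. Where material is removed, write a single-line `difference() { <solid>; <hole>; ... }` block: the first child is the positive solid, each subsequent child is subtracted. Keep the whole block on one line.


difference() { translate([461, 465, 0]) cube([5790, 195, 2970]); translate([4727, 465, 0]) cube([902, 195, 2040]); }
translate([461, 5040, 0]) cube([5790, 195, 2970]);
translate([461, 660, 0]) cube([195, 4380, 2970]);
translate([6056, 660, 0]) cube([195, 4380, 2970]);


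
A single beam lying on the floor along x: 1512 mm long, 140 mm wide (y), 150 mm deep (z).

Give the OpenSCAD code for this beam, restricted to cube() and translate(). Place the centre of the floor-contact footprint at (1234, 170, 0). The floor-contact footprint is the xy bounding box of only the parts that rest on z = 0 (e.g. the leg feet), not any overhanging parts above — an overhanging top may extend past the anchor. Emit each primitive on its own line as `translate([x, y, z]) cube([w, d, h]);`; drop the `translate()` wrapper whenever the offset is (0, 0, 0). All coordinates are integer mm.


translate([478, 100, 0]) cube([1512, 140, 150]);


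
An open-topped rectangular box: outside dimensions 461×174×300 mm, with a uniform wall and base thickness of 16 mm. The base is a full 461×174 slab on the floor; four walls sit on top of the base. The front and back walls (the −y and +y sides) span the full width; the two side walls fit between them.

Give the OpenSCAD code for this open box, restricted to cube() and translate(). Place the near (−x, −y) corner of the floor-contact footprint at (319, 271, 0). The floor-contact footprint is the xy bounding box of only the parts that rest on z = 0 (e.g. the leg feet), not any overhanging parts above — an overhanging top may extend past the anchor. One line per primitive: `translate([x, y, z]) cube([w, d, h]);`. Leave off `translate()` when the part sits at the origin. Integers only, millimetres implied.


translate([319, 271, 0]) cube([461, 174, 16]);
translate([319, 271, 16]) cube([461, 16, 284]);
translate([319, 429, 16]) cube([461, 16, 284]);
translate([319, 287, 16]) cube([16, 142, 284]);
translate([764, 287, 16]) cube([16, 142, 284]);


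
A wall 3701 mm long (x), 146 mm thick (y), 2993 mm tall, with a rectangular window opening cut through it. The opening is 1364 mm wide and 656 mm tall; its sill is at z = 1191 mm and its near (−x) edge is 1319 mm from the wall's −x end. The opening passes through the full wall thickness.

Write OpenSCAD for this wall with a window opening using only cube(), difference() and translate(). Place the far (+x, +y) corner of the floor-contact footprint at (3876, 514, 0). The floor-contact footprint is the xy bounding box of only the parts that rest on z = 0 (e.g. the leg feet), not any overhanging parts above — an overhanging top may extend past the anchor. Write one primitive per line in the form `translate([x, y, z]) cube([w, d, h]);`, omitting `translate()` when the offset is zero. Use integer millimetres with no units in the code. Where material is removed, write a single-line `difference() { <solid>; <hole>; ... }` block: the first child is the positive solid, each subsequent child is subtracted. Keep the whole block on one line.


difference() { translate([175, 368, 0]) cube([3701, 146, 2993]); translate([1494, 368, 1191]) cube([1364, 146, 656]); }


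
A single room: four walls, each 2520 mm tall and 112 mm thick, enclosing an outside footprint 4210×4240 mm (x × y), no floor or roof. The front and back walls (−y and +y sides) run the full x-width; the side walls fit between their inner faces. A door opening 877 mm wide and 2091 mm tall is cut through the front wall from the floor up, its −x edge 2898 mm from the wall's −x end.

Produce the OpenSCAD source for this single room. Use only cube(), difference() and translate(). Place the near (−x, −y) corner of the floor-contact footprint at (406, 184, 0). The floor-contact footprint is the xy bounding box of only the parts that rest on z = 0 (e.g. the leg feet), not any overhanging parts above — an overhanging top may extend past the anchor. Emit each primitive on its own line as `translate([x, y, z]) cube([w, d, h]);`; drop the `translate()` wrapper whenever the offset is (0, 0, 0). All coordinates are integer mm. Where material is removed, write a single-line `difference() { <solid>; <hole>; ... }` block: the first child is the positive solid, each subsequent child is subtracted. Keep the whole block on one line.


difference() { translate([406, 184, 0]) cube([4210, 112, 2520]); translate([3304, 184, 0]) cube([877, 112, 2091]); }
translate([406, 4312, 0]) cube([4210, 112, 2520]);
translate([406, 296, 0]) cube([112, 4016, 2520]);
translate([4504, 296, 0]) cube([112, 4016, 2520]);


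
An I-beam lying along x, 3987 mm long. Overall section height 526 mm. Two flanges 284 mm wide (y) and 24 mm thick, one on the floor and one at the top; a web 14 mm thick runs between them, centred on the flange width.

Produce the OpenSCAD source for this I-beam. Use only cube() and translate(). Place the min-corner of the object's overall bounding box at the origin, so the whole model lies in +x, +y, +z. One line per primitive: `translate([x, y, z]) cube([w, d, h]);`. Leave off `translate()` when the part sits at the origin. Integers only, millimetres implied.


cube([3987, 284, 24]);
translate([0, 135, 24]) cube([3987, 14, 478]);
translate([0, 0, 502]) cube([3987, 284, 24]);


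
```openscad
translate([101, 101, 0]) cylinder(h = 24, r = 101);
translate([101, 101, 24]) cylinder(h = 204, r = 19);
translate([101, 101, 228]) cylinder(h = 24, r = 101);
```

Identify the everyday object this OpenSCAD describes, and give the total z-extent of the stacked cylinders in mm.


A spool. The overall height is 252 mm.

Three coaxial cylinders, large–small–large — a spool. Two 24 mm flanges and a 204 mm core give 24 + 204 + 24 = 252 mm.


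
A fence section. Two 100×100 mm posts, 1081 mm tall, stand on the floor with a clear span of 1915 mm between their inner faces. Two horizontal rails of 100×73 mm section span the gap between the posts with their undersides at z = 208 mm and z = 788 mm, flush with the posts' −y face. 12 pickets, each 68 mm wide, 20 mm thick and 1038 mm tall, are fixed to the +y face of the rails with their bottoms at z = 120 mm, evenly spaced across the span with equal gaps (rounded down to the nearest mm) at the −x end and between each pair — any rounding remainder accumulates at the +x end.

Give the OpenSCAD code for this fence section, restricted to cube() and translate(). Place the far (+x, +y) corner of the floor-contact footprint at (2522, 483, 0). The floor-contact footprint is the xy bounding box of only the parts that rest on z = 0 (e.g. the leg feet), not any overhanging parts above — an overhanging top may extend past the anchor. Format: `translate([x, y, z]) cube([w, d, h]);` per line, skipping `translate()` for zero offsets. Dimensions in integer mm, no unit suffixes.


translate([407, 383, 0]) cube([100, 100, 1081]);
translate([2422, 383, 0]) cube([100, 100, 1081]);
translate([507, 383, 208]) cube([1915, 100, 73]);
translate([507, 383, 788]) cube([1915, 100, 73]);
translate([591, 483, 120]) cube([68, 20, 1038]);
translate([743, 483, 120]) cube([68, 20, 1038]);
translate([895, 483, 120]) cube([68, 20, 1038]);
translate([1047, 483, 120]) cube([68, 20, 1038]);
translate([1199, 483, 120]) cube([68, 20, 1038]);
translate([1351, 483, 120]) cube([68, 20, 1038]);
translate([1503, 483, 120]) cube([68, 20, 1038]);
translate([1655, 483, 120]) cube([68, 20, 1038]);
translate([1807, 483, 120]) cube([68, 20, 1038]);
translate([1959, 483, 120]) cube([68, 20, 1038]);
translate([2111, 483, 120]) cube([68, 20, 1038]);
translate([2263, 483, 120]) cube([68, 20, 1038]);


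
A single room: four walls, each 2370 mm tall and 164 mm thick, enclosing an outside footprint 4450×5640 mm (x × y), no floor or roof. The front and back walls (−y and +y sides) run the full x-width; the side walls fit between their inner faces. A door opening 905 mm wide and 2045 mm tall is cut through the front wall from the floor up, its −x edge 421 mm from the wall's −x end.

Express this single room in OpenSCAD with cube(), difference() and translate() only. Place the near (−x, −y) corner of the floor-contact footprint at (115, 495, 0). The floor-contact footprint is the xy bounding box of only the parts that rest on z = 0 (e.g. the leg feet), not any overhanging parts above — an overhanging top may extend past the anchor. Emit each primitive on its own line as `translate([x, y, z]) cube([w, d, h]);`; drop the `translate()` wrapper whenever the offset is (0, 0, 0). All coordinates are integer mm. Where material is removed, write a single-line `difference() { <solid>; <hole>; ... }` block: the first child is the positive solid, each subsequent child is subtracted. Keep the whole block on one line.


difference() { translate([115, 495, 0]) cube([4450, 164, 2370]); translate([536, 495, 0]) cube([905, 164, 2045]); }
translate([115, 5971, 0]) cube([4450, 164, 2370]);
translate([115, 659, 0]) cube([164, 5312, 2370]);
translate([4401, 659, 0]) cube([164, 5312, 2370]);


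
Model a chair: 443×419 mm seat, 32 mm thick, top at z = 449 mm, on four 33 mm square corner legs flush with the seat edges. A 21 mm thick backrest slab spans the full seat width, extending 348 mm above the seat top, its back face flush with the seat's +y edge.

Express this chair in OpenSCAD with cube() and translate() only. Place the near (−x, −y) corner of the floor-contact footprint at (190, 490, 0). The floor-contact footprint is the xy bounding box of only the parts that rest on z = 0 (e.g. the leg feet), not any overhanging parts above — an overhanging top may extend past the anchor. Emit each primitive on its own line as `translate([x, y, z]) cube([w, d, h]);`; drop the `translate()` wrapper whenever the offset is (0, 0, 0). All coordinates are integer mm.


// leg_h = 449 - 32 = 417
translate([190, 490, 417]) cube([443, 419, 32]);
translate([190, 490, 0]) cube([33, 33, 417]);
translate([600, 490, 0]) cube([33, 33, 417]);
translate([190, 876, 0]) cube([33, 33, 417]);
translate([600, 876, 0]) cube([33, 33, 417]);
translate([190, 888, 449]) cube([443, 21, 348]);


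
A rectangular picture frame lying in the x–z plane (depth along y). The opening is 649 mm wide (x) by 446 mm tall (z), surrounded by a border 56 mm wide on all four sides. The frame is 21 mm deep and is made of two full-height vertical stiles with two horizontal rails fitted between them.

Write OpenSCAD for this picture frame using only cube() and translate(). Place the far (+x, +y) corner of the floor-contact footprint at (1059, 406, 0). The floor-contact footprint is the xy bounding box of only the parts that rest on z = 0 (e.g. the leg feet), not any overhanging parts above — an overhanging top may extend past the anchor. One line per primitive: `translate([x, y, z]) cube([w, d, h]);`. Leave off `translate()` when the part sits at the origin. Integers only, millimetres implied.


translate([298, 385, 0]) cube([56, 21, 558]);
translate([1003, 385, 0]) cube([56, 21, 558]);
translate([354, 385, 0]) cube([649, 21, 56]);
translate([354, 385, 502]) cube([649, 21, 56]);


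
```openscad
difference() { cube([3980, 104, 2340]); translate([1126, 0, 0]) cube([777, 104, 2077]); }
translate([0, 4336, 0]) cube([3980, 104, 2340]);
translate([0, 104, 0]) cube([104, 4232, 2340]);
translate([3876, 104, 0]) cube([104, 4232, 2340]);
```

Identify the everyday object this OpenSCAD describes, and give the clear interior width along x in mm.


A single room. The interior width is 3772 mm.

Four walls enclosing a rectangle with a door in the front wall — a room. Outside width 3980 minus two 104 mm walls gives 3772 mm.


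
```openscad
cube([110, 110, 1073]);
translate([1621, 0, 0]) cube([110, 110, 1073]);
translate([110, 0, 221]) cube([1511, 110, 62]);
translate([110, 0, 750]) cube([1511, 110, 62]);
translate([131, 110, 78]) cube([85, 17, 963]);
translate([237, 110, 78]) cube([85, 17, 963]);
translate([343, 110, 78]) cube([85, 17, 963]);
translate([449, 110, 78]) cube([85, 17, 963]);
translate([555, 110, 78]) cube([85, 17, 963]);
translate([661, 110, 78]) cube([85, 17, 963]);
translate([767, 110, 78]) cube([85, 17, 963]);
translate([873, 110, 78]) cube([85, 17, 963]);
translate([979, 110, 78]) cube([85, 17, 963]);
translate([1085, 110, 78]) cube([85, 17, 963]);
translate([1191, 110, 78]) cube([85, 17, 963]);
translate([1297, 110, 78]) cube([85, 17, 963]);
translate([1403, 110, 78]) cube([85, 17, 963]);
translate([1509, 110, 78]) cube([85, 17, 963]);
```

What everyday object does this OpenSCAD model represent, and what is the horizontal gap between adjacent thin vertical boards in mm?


A fence section. The picket gap is 21 mm.

Two posts, two rails, 14 pickets — a fence section. Span 1511 mm holds 14 pickets of 85 mm with 15 equal gaps: ⌊(1511 − 14·85) / 15⌋ = 21 mm.


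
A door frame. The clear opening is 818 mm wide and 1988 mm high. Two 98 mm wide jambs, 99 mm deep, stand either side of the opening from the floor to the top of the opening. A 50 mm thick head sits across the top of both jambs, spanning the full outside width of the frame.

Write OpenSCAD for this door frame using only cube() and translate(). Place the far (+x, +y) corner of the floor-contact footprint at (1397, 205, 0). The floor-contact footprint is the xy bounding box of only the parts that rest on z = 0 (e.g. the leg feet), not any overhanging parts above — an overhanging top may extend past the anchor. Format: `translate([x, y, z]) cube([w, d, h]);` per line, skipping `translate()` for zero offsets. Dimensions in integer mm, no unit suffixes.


translate([383, 106, 0]) cube([98, 99, 1988]);
translate([1299, 106, 0]) cube([98, 99, 1988]);
translate([383, 106, 1988]) cube([1014, 99, 50]);


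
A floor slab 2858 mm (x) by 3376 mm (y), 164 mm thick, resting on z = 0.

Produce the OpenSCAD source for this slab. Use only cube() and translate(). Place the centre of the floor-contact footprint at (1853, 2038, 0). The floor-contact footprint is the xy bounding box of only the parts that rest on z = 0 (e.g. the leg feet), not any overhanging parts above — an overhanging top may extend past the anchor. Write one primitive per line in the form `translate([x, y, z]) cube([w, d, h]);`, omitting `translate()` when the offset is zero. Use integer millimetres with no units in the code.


translate([424, 350, 0]) cube([2858, 3376, 164]);


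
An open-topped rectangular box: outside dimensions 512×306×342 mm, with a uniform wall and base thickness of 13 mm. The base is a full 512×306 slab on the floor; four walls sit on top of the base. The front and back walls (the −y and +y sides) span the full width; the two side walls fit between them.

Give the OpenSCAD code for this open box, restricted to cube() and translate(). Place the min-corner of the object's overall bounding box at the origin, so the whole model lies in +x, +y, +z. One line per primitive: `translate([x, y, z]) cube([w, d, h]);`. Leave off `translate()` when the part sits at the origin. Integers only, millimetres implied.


cube([512, 306, 13]);
translate([0, 0, 13]) cube([512, 13, 329]);
translate([0, 293, 13]) cube([512, 13, 329]);
translate([0, 13, 13]) cube([13, 280, 329]);
translate([499, 13, 13]) cube([13, 280, 329]);


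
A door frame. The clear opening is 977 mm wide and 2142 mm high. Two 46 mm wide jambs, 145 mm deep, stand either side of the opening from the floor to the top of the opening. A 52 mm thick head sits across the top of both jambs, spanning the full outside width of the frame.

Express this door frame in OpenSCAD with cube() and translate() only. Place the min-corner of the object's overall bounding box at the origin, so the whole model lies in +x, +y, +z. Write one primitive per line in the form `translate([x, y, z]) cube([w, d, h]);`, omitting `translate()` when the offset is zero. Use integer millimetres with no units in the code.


cube([46, 145, 2142]);
translate([1023, 0, 0]) cube([46, 145, 2142]);
translate([0, 0, 2142]) cube([1069, 145, 52]);


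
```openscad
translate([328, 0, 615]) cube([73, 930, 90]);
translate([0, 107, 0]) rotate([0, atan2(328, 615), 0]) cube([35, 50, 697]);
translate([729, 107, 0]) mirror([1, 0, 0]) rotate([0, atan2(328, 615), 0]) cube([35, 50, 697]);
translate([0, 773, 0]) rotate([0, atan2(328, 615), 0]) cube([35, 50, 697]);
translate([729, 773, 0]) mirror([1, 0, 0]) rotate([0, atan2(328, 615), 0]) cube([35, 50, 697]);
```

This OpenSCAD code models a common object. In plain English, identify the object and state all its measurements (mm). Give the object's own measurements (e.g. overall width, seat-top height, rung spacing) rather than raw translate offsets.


A sawhorse. A 73×930×90 mm beam (x, y, z) sits on two A-frame leg pairs. Each pair is two raked legs of 35×50 mm section (50 mm along y) splaying symmetrically in x. Each leg rises 615 mm vertically over 328 mm of horizontal reach and is 697 mm long along its own axis. Every leg's outer bottom edge rests on the floor and its outer top edge meets a bottom edge of the beam — the left legs (tilting toward +x) meet the beam's −x bottom edge, the right legs (their mirror images, tilting toward −x) meet its +x bottom edge — so the leg tops tuck under the beam, the beam's underside is 615 mm above the floor, and the feet are 729 mm apart outside-to-outside with the beam centred between them. The two leg pairs are set in 107 mm from either end of the beam.


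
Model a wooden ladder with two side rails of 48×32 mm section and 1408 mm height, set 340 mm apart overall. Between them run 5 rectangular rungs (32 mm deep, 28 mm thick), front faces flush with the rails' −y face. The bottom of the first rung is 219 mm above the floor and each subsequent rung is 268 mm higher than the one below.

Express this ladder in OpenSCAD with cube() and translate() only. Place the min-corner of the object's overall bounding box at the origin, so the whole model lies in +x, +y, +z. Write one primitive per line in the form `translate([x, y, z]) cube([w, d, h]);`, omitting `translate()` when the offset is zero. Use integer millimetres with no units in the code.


cube([48, 32, 1408]);
translate([292, 0, 0]) cube([48, 32, 1408]);
translate([48, 0, 219]) cube([244, 32, 28]);
translate([48, 0, 487]) cube([244, 32, 28]);
translate([48, 0, 755]) cube([244, 32, 28]);
translate([48, 0, 1023]) cube([244, 32, 28]);
translate([48, 0, 1291]) cube([244, 32, 28]);


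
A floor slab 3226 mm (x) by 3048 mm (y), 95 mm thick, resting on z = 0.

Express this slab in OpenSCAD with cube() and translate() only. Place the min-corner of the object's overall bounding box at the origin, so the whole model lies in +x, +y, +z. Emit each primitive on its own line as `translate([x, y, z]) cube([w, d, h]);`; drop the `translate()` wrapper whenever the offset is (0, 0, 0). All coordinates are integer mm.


cube([3226, 3048, 95]);


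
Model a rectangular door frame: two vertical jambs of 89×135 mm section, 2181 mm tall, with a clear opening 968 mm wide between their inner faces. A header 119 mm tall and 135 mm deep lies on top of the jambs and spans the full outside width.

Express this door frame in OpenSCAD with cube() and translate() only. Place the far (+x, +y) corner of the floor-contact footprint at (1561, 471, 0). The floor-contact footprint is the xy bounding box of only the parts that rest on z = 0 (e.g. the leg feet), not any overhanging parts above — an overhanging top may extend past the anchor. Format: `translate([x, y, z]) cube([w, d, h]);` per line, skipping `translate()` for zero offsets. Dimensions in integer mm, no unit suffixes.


translate([415, 336, 0]) cube([89, 135, 2181]);
translate([1472, 336, 0]) cube([89, 135, 2181]);
translate([415, 336, 2181]) cube([1146, 135, 119]);


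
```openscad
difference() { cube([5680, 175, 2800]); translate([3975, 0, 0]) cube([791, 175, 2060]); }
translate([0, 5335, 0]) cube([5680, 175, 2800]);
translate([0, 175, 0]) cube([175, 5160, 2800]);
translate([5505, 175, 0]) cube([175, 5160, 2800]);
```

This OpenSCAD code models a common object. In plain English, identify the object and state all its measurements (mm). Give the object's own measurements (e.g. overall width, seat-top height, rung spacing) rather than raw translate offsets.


A single room: four walls, each 2800 mm tall and 175 mm thick, enclosing an outside footprint 5680×5510 mm (x × y), no floor or roof. The front and back walls (−y and +y sides) run the full x-width; the side walls fit between their inner faces. A door opening 791 mm wide and 2060 mm tall is cut through the front wall from the floor up, its −x edge 3975 mm from the wall's −x end.


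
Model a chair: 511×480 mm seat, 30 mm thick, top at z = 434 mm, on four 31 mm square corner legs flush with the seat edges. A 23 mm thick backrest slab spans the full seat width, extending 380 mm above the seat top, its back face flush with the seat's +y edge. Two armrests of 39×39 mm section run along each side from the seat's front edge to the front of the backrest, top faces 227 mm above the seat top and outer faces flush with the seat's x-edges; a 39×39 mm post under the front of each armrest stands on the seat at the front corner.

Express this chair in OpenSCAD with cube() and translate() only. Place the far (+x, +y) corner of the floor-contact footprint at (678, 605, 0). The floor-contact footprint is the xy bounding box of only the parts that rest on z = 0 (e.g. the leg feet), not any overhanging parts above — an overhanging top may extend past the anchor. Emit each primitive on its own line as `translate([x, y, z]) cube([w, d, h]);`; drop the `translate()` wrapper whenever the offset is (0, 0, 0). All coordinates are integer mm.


// leg_h = 434 - 30 = 404
// arm post h = 227 - 39 = 188
translate([167, 125, 404]) cube([511, 480, 30]);
translate([167, 125, 0]) cube([31, 31, 404]);
translate([647, 125, 0]) cube([31, 31, 404]);
translate([167, 574, 0]) cube([31, 31, 404]);
translate([647, 574, 0]) cube([31, 31, 404]);
translate([167, 582, 434]) cube([511, 23, 380]);
translate([167, 125, 622]) cube([39, 457, 39]);
translate([639, 125, 622]) cube([39, 457, 39]);
translate([167, 125, 434]) cube([39, 39, 188]);
translate([639, 125, 434]) cube([39, 39, 188]);


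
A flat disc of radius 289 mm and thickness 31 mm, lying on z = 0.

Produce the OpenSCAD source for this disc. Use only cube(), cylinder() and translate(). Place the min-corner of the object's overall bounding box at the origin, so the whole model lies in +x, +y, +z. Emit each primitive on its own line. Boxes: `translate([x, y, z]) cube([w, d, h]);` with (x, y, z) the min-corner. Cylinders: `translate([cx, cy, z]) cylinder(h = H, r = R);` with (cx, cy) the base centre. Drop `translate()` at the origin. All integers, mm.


translate([289, 289, 0]) cylinder(h = 31, r = 289);


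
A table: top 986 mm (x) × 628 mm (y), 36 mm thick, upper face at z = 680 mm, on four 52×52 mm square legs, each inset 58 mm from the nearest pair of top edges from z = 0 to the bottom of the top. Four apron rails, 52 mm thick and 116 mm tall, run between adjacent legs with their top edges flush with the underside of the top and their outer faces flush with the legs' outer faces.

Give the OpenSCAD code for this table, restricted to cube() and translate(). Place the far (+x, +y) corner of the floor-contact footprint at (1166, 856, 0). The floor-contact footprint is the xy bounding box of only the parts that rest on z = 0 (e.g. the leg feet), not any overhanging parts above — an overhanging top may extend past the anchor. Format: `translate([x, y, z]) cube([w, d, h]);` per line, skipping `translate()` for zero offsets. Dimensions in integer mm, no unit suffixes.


translate([238, 286, 644]) cube([986, 628, 36]);
translate([296, 344, 0]) cube([52, 52, 644]);
translate([1114, 344, 0]) cube([52, 52, 644]);
translate([296, 804, 0]) cube([52, 52, 644]);
translate([1114, 804, 0]) cube([52, 52, 644]);
translate([348, 344, 528]) cube([766, 52, 116]);
translate([348, 804, 528]) cube([766, 52, 116]);
translate([296, 396, 528]) cube([52, 408, 116]);
translate([1114, 396, 528]) cube([52, 408, 116]);


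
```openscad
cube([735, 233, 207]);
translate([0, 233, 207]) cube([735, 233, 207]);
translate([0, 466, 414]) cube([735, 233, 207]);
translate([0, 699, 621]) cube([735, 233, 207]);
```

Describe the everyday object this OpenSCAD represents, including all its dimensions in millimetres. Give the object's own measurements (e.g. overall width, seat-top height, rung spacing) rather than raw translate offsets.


A straight staircase of 4 solid steps. Each step is 735 mm wide (x), 233 mm deep (y, the going) and 207 mm tall (the rise). The first step rests on the floor; each subsequent step sits one going further in +y and one rise higher in +z, directly behind and above the previous step with no overlap.


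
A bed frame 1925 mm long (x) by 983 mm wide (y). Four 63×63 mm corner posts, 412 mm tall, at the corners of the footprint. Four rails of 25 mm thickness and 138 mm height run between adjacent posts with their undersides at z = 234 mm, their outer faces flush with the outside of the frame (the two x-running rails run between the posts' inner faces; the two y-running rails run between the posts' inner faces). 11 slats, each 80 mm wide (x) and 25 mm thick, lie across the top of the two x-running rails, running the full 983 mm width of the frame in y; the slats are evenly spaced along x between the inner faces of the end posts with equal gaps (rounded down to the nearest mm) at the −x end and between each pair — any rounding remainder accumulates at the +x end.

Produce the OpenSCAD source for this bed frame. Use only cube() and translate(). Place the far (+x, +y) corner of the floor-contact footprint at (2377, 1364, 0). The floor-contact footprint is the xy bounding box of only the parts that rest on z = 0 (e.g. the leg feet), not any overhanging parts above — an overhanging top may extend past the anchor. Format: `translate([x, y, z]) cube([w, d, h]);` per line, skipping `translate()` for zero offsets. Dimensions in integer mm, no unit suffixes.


translate([452, 381, 0]) cube([63, 63, 412]);
translate([452, 1301, 0]) cube([63, 63, 412]);
translate([2314, 381, 0]) cube([63, 63, 412]);
translate([2314, 1301, 0]) cube([63, 63, 412]);
translate([515, 381, 234]) cube([1799, 25, 138]);
translate([515, 1339, 234]) cube([1799, 25, 138]);
translate([452, 444, 234]) cube([25, 857, 138]);
translate([2352, 444, 234]) cube([25, 857, 138]);
translate([591, 381, 372]) cube([80, 983, 25]);
translate([747, 381, 372]) cube([80, 983, 25]);
translate([903, 381, 372]) cube([80, 983, 25]);
translate([1059, 381, 372]) cube([80, 983, 25]);
translate([1215, 381, 372]) cube([80, 983, 25]);
translate([1371, 381, 372]) cube([80, 983, 25]);
translate([1527, 381, 372]) cube([80, 983, 25]);
translate([1683, 381, 372]) cube([80, 983, 25]);
translate([1839, 381, 372]) cube([80, 983, 25]);
translate([1995, 381, 372]) cube([80, 983, 25]);
translate([2151, 381, 372]) cube([80, 983, 25]);


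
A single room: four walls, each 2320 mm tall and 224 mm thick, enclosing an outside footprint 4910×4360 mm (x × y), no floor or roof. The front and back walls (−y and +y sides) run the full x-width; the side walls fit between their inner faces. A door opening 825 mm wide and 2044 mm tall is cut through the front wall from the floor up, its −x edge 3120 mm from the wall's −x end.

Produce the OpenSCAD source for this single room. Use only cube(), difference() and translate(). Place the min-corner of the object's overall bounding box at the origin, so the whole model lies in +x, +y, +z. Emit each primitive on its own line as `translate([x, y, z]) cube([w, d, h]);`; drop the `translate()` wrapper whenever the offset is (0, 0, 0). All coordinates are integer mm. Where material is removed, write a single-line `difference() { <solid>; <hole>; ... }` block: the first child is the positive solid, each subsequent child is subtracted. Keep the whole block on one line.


difference() { cube([4910, 224, 2320]); translate([3120, 0, 0]) cube([825, 224, 2044]); }
translate([0, 4136, 0]) cube([4910, 224, 2320]);
translate([0, 224, 0]) cube([224, 3912, 2320]);
translate([4686, 224, 0]) cube([224, 3912, 2320]);


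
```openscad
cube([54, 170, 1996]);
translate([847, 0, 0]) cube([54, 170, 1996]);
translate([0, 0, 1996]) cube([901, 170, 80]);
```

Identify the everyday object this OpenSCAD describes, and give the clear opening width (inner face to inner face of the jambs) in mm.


A door frame. The clear opening width is 793 mm.

Two 1996 mm tall posts with a header on top — a door frame. The left jamb is 54 mm wide at x = 0; the right jamb starts at x = 847. The clear opening is 847 − 54 = 793 mm.


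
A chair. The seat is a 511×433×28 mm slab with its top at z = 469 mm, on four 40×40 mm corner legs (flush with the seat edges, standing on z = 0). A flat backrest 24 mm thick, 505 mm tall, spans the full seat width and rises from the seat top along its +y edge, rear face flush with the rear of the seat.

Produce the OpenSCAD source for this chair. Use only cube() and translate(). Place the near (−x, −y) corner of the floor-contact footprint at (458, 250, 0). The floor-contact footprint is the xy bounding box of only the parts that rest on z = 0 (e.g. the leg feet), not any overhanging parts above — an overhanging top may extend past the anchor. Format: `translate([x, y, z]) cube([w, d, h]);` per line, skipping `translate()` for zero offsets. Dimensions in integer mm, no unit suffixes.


translate([458, 250, 441]) cube([511, 433, 28]);
translate([458, 250, 0]) cube([40, 40, 441]);
translate([929, 250, 0]) cube([40, 40, 441]);
translate([458, 643, 0]) cube([40, 40, 441]);
translate([929, 643, 0]) cube([40, 40, 441]);
translate([458, 659, 469]) cube([511, 24, 505]);


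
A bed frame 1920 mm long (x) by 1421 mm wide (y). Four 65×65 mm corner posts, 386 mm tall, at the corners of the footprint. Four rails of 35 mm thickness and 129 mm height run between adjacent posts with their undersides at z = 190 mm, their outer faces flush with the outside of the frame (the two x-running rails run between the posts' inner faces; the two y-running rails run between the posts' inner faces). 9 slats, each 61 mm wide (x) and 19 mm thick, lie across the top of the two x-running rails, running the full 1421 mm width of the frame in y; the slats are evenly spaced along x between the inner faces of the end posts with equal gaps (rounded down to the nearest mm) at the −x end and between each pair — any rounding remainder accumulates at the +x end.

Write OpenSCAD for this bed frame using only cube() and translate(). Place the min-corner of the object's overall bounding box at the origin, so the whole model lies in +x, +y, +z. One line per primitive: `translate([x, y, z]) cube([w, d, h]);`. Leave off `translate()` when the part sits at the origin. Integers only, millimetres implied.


// slat z = rail_z + rail_h = 190 + 129 = 319
// slat gap = ⌊(1790 − 9·61) / 10⌋ = 124
cube([65, 65, 386]);
translate([0, 1356, 0]) cube([65, 65, 386]);
translate([1855, 0, 0]) cube([65, 65, 386]);
translate([1855, 1356, 0]) cube([65, 65, 386]);
translate([65, 0, 190]) cube([1790, 35, 129]);
translate([65, 1386, 190]) cube([1790, 35, 129]);
translate([0, 65, 190]) cube([35, 1291, 129]);
translate([1885, 65, 190]) cube([35, 1291, 129]);
translate([189, 0, 319]) cube([61, 1421, 19]);
translate([374, 0, 319]) cube([61, 1421, 19]);
translate([559, 0, 319]) cube([61, 1421, 19]);
translate([744, 0, 319]) cube([61, 1421, 19]);
translate([929, 0, 319]) cube([61, 1421, 19]);
translate([1114, 0, 319]) cube([61, 1421, 19]);
translate([1299, 0, 319]) cube([61, 1421, 19]);
translate([1484, 0, 319]) cube([61, 1421, 19]);
translate([1669, 0, 319]) cube([61, 1421, 19]);


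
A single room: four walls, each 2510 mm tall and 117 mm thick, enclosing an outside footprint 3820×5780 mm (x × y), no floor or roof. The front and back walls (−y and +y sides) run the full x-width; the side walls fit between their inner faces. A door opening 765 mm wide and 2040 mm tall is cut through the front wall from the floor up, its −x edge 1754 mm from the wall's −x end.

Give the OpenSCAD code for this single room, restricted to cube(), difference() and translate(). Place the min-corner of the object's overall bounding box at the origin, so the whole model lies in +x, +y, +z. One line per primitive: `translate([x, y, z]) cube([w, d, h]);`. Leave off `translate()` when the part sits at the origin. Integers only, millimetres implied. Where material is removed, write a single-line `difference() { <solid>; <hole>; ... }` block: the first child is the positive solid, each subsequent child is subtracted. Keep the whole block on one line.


difference() { cube([3820, 117, 2510]); translate([1754, 0, 0]) cube([765, 117, 2040]); }
translate([0, 5663, 0]) cube([3820, 117, 2510]);
translate([0, 117, 0]) cube([117, 5546, 2510]);
translate([3703, 117, 0]) cube([117, 5546, 2510]);


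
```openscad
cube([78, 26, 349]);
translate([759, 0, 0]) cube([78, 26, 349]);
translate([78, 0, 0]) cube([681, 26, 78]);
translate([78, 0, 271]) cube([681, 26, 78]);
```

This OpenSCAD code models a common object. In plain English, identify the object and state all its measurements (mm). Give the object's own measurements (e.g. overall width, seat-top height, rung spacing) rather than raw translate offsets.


A rectangular picture frame lying in the x–z plane (depth along y). The opening is 681 mm wide (x) by 193 mm tall (z), surrounded by a border 78 mm wide on all four sides. The frame is 26 mm deep and is made of two full-height vertical stiles with two horizontal rails fitted between them.


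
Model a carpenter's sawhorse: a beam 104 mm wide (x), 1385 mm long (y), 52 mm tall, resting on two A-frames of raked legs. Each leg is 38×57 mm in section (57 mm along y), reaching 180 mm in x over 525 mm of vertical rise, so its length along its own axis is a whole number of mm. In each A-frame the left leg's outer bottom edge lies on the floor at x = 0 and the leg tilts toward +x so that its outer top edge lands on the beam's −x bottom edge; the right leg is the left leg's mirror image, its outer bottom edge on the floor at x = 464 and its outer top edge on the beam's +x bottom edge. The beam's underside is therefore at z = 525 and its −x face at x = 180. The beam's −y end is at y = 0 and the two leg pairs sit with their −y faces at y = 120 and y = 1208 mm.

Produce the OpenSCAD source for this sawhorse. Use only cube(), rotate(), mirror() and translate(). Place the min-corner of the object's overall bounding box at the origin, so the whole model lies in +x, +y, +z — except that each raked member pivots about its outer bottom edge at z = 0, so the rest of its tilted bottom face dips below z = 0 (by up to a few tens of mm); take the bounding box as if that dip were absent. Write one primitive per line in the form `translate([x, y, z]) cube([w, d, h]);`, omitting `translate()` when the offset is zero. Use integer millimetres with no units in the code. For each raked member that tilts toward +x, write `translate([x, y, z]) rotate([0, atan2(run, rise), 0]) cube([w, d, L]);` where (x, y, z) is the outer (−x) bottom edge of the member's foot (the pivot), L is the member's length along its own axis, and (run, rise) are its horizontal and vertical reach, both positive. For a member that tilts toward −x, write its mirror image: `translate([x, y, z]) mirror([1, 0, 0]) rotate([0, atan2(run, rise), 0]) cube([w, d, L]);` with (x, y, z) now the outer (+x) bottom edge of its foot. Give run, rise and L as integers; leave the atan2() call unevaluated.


translate([180, 0, 525]) cube([104, 1385, 52]);
translate([0, 120, 0]) rotate([0, atan2(180, 525), 0]) cube([38, 57, 555]);
translate([464, 120, 0]) mirror([1, 0, 0]) rotate([0, atan2(180, 525), 0]) cube([38, 57, 555]);
translate([0, 1208, 0]) rotate([0, atan2(180, 525), 0]) cube([38, 57, 555]);
translate([464, 1208, 0]) mirror([1, 0, 0]) rotate([0, atan2(180, 525), 0]) cube([38, 57, 555]);
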